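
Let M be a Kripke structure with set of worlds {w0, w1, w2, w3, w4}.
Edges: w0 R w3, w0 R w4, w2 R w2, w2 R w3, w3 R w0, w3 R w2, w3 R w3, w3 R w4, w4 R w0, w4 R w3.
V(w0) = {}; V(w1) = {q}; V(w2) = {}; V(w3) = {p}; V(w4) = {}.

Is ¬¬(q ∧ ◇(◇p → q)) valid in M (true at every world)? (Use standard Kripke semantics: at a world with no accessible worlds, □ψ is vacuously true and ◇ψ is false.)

No

Let φ = ¬¬(q ∧ ◇(◇p → q)). Evaluate φ at each world:
  w0 (successors {w3, w4}): φ is false.
  w1 (successors ∅): φ is false.
  w2 (successors {w2, w3}): φ is false.
  w3 (successors {w0, w2, w3, w4}): φ is false.
  w4 (successors {w0, w3}): φ is false.
Detail at w0 (counterexample):
  At w0: ¬(q ∧ ◇(◇p → q)) is true, so ¬¬(q ∧ ◇(◇p → q)) is false.
    At w0: q ∧ ◇(◇p → q) is false, so ¬(q ∧ ◇(◇p → q)) is true.
      At w0: q is false, ◇(◇p → q) is false, so q ∧ ◇(◇p → q) is false.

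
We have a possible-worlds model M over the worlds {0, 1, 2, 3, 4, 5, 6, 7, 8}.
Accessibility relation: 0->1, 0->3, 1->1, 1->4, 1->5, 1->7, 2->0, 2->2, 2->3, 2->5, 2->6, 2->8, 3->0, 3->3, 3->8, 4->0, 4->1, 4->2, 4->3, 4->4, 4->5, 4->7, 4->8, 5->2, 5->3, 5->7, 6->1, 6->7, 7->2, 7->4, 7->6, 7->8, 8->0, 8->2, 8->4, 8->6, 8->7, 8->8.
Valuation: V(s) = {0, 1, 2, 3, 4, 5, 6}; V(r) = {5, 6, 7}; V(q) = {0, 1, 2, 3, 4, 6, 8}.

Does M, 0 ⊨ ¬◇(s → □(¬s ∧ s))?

At 0: ◇(s → □(¬s ∧ s)) is false, so ¬◇(s → □(¬s ∧ s)) is true.
  At 0: ◇(s → □(¬s ∧ s)) requires s → □(¬s ∧ s) at some successor in {1, 3}.
    At 1: s → □(¬s ∧ s) is false.
    At 3: s → □(¬s ∧ s) is false.
  So ◇(s → □(¬s ∧ s)) is false at 0.

Yes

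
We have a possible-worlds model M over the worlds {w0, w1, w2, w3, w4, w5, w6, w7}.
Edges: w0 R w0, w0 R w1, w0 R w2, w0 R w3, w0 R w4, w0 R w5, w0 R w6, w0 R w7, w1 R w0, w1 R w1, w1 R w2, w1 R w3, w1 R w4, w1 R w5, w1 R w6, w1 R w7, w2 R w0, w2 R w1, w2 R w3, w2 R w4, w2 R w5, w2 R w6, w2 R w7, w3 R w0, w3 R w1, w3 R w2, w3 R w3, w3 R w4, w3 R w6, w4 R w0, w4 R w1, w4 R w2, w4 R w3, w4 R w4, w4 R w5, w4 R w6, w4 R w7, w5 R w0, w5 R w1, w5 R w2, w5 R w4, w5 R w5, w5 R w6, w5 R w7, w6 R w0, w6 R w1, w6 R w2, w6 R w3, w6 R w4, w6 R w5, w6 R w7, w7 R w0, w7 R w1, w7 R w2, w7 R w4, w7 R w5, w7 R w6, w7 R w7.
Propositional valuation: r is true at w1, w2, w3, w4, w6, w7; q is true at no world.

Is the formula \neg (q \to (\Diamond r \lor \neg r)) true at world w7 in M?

No

At w7: q \to (\Diamond r \lor \neg r) is true, so \neg (q \to (\Diamond r \lor \neg r)) is false.
  At w7: q is false, \Diamond r \lor \neg r is true, so q \to (\Diamond r \lor \neg r) is true.
    At w7: \Diamond r is true, \neg r is false, so \Diamond r \lor \neg r is true.
      At w7: \Diamond r requires r at some successor in {w0, w1, w2, w4, w5, w6, w7}.
        r holds at w1, so \Diamond r is true at w7.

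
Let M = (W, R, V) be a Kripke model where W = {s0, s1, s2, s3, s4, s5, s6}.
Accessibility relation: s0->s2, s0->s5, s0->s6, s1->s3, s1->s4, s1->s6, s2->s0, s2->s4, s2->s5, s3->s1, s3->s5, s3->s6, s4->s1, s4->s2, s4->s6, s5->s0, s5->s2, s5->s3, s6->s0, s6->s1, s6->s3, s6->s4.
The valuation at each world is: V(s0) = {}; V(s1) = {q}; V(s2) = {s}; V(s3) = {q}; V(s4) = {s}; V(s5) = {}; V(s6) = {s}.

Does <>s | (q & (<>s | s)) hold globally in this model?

Recall that <>ψ holds at a world iff ψ holds at some accessible world.
Let φ = <>s | (q & (<>s | s)). Evaluate φ at each world:
  s0 (successors {s2, s5, s6}): φ is true.
  s1 (successors {s3, s4, s6}): φ is true.
  s2 (successors {s0, s4, s5}): φ is true.
  s3 (successors {s1, s5, s6}): φ is true.
  s4 (successors {s1, s2, s6}): φ is true.
  s5 (successors {s0, s2, s3}): φ is true.
  s6 (successors {s0, s1, s3, s4}): φ is true.
For instance, at s6:
  At s6: <>s is true, q & (<>s | s) is false, so <>s | (q & (<>s | s)) is true.
    At s6: <>s requires s at some successor in {s0, s1, s3, s4}.
      s holds at s4, so <>s is true at s6.
    At s6: q is false, <>s | s is true, so q & (<>s | s) is false.
      At s6: <>s is true, s is true, so <>s | s is true.

Yes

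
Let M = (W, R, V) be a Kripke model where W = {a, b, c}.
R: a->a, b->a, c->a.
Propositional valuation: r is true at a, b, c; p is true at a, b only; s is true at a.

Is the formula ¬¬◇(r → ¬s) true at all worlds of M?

Let φ = ¬¬◇(r → ¬s). Evaluate φ at each world:
  a (successors {a}): φ is false.
  b (successors {a}): φ is false.
  c (successors {a}): φ is false.
Detail at a (counterexample):
  At a: ¬◇(r → ¬s) is true, so ¬¬◇(r → ¬s) is false.
    At a: ◇(r → ¬s) is false, so ¬◇(r → ¬s) is true.
      At a: ◇(r → ¬s) requires r → ¬s at some successor in {a}.
        At a: r → ¬s is false.
      So ◇(r → ¬s) is false at a.

No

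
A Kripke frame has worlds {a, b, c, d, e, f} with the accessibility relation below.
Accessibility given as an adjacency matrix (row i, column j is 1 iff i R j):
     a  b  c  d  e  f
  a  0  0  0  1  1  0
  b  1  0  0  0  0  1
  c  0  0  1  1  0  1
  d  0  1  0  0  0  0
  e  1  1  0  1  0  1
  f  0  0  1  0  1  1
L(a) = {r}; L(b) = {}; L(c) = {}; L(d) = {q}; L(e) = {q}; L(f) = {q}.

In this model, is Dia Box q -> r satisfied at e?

No

At e: Dia Box q is true, r is false, so Dia Box q -> r is false.
  At e: Dia Box q requires Box q at some successor in {a, b, d, f}.
    Box q holds at a, so Dia Box q is true at e.
      At a: Box q requires q at every successor {d, e}.
        At d: q is true.
        At e: q is true.
      So Box q is true at a.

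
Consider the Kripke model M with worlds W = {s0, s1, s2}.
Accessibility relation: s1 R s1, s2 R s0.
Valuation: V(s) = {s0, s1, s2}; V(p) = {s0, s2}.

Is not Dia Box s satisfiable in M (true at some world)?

Yes

Recall that Box ψ holds at a world iff ψ holds at every accessible world, and Dia ψ holds iff ψ holds at some accessible world.
Let φ = not Dia Box s. Evaluate φ at each world:
  s0 (successors ∅): φ is true.
  s1 (successors {s1}): φ is false.
  s2 (successors {s0}): φ is false.
Detail at s0 (witness):
  At s0: Dia Box s is false, so not Dia Box s is true.
    At s0: no accessible worlds, so Dia Box s is false.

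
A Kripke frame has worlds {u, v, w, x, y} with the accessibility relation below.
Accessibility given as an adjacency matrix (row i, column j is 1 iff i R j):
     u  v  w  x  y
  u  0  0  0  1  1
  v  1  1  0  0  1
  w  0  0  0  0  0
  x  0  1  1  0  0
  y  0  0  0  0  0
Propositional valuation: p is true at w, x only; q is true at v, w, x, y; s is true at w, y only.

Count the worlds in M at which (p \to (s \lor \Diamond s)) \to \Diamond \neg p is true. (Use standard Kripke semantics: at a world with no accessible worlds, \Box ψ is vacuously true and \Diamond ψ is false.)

3

Let φ = (p \to (s \lor \Diamond s)) \to \Diamond \neg p. Evaluate φ at each world:
  u (successors {x, y}): φ is true.
  v (successors {u, v, y}): φ is true.
  w (successors ∅): φ is false.
  x (successors {v, w}): φ is true.
  y (successors ∅): φ is false.
For instance, at x:
  At x: p \to (s \lor \Diamond s) is true, \Diamond \neg p is true, so (p \to (s \lor \Diamond s)) \to \Diamond \neg p is true.
    At x: p is true, s \lor \Diamond s is true, so p \to (s \lor \Diamond s) is true.
      At x: s is false, \Diamond s is true, so s \lor \Diamond s is true.
    At x: \Diamond \neg p requires \neg p at some successor in {v, w}.
      \neg p holds at v, so \Diamond \neg p is true at x.
Satisfying worlds: {u, v, x}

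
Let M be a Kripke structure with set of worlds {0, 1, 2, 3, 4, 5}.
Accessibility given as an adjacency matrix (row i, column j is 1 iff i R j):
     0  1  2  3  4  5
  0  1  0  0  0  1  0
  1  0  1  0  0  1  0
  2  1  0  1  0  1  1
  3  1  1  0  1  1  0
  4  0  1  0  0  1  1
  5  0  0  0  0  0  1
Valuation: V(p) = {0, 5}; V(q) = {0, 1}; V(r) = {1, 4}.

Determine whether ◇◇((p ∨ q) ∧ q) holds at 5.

At 5: ◇◇((p ∨ q) ∧ q) requires ◇((p ∨ q) ∧ q) at some successor in {5}.
  At 5: ◇((p ∨ q) ∧ q) is false.
So ◇◇((p ∨ q) ∧ q) is false at 5.

No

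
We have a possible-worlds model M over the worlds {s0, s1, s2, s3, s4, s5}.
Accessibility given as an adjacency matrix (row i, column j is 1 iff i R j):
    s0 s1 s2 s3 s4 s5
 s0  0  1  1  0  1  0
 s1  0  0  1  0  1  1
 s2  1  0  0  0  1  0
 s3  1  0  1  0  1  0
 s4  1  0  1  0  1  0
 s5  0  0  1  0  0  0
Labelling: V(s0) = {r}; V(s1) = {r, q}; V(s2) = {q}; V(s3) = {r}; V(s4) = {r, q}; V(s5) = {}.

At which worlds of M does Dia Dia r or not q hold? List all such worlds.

s0, s1, s2, s3, s4, s5

Recall that Dia ψ holds at a world iff ψ holds at some accessible world.
Let φ = Dia Dia r or not q. Evaluate φ at each world:
  s0 (successors {s1, s2, s4}): φ is true.
  s1 (successors {s2, s4, s5}): φ is true.
  s2 (successors {s0, s4}): φ is true.
  s3 (successors {s0, s2, s4}): φ is true.
  s4 (successors {s0, s2, s4}): φ is true.
  s5 (successors {s2}): φ is true.
For instance, at s2:
  At s2: Dia Dia r is true, not q is false, so Dia Dia r or not q is true.
    At s2: Dia Dia r requires Dia r at some successor in {s0, s4}.
      Dia r holds at s0, so Dia Dia r is true at s2.
Satisfying worlds: {s0, s1, s2, s3, s4, s5}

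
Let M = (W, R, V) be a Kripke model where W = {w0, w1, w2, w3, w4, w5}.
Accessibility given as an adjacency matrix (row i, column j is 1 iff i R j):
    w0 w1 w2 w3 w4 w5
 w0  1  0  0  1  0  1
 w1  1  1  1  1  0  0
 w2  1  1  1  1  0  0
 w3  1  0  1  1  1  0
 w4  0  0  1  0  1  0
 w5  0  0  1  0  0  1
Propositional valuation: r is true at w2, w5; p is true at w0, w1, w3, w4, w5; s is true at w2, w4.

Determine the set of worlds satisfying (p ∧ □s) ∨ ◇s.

w1, w2, w3, w4, w5

Recall that □ψ holds at a world iff ψ holds at every accessible world, and ◇ψ holds iff ψ holds at some accessible world.
Let φ = (p ∧ □s) ∨ ◇s. Evaluate φ at each world:
  w0 (successors {w0, w3, w5}): φ is false.
  w1 (successors {w0, w1, w2, w3}): φ is true.
  w2 (successors {w0, w1, w2, w3}): φ is true.
  w3 (successors {w0, w2, w3, w4}): φ is true.
  w4 (successors {w2, w4}): φ is true.
  w5 (successors {w2, w5}): φ is true.
For instance, at w1:
  At w1: p ∧ □s is false, ◇s is true, so (p ∧ □s) ∨ ◇s is true.
    At w1: p is true, □s is false, so p ∧ □s is false.
      At w1: □s requires s at every successor {w0, w1, w2, w3}.
        s fails at w0, so □s is false at w1.
    At w1: ◇s requires s at some successor in {w0, w1, w2, w3}.
      s holds at w2, so ◇s is true at w1.
Satisfying worlds: {w1, w2, w3, w4, w5}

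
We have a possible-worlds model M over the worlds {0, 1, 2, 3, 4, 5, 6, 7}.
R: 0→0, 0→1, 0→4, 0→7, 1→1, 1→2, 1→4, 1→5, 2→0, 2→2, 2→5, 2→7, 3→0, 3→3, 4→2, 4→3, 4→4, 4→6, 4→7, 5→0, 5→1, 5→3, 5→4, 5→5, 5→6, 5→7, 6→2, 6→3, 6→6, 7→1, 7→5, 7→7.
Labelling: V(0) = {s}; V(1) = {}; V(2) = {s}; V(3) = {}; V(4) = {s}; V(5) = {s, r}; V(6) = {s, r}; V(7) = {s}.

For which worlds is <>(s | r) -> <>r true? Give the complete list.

1, 2, 4, 5, 6, 7

Let φ = <>(s | r) -> <>r. Evaluate φ at each world:
  0 (successors {0, 1, 4, 7}): φ is false.
  1 (successors {1, 2, 4, 5}): φ is true.
  2 (successors {0, 2, 5, 7}): φ is true.
  3 (successors {0, 3}): φ is false.
  4 (successors {2, 3, 4, 6, 7}): φ is true.
  5 (successors {0, 1, 3, 4, 5, 6, 7}): φ is true.
  6 (successors {2, 3, 6}): φ is true.
  7 (successors {1, 5, 7}): φ is true.
For instance, at 5:
  At 5: <>(s | r) is true, <>r is true, so <>(s | r) -> <>r is true.
    At 5: <>(s | r) requires s | r at some successor in {0, 1, 3, 4, 5, 6, 7}.
      s | r holds at 0, so <>(s | r) is true at 5.
    At 5: <>r requires r at some successor in {0, 1, 3, 4, 5, 6, 7}.
      r holds at 5, so <>r is true at 5.
Satisfying worlds: {1, 2, 4, 5, 6, 7}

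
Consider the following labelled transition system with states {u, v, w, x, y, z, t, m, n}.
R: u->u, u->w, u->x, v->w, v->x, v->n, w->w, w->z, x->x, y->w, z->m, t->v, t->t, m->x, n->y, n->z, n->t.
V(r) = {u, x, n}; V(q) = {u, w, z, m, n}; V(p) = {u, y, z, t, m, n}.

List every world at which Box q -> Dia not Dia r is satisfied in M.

Recall that Box ψ holds at a world iff ψ holds at every accessible world, and Dia ψ holds iff ψ holds at some accessible world.
Let φ = Box q -> Dia not Dia r. Evaluate φ at each world:
  u (successors {u, w, x}): φ is true.
  v (successors {w, x, n}): φ is true.
  w (successors {w, z}): φ is true.
  x (successors {x}): φ is true.
  y (successors {w}): φ is true.
  z (successors {m}): φ is false.
  t (successors {v, t}): φ is true.
  m (successors {x}): φ is true.
  n (successors {y, z, t}): φ is true.
For instance, at z:
  At z: Box q is true, Dia not Dia r is false, so Box q -> Dia not Dia r is false.
    At z: Box q requires q at every successor {m}.
      At m: q is true.
    So Box q is true at z.
    At z: Dia not Dia r requires not Dia r at some successor in {m}.
      At m: not Dia r is false.
    So Dia not Dia r is false at z.
Satisfying worlds: {u, v, w, x, y, t, m, n}

u, v, w, x, y, t, m, n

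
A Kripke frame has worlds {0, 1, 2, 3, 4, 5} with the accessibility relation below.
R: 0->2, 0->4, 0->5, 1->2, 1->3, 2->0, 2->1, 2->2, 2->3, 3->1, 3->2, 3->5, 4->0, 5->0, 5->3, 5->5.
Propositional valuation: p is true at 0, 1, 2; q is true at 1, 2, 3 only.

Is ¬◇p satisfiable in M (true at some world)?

No

Let φ = ¬◇p. Evaluate φ at each world:
  0 (successors {2, 4, 5}): φ is false.
  1 (successors {2, 3}): φ is false.
  2 (successors {0, 1, 2, 3}): φ is false.
  3 (successors {1, 2, 5}): φ is false.
  4 (successors {0}): φ is false.
  5 (successors {0, 3, 5}): φ is false.
For instance, at 2:
  At 2: ◇p is true, so ¬◇p is false.
    At 2: ◇p requires p at some successor in {0, 1, 2, 3}.
      p holds at 0, so ◇p is true at 2.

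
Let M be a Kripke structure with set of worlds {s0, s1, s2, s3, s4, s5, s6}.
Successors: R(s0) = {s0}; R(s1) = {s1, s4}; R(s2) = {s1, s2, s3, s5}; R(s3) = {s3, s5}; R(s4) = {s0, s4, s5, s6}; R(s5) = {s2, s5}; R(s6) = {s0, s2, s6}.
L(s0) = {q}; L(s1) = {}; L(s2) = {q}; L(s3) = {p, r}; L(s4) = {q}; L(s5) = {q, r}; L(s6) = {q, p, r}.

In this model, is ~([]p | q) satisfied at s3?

Yes

At s3: []p | q is false, so ~([]p | q) is true.
  At s3: []p is false, q is false, so []p | q is false.
    At s3: []p requires p at every successor {s3, s5}.
      p fails at s5, so []p is false at s3.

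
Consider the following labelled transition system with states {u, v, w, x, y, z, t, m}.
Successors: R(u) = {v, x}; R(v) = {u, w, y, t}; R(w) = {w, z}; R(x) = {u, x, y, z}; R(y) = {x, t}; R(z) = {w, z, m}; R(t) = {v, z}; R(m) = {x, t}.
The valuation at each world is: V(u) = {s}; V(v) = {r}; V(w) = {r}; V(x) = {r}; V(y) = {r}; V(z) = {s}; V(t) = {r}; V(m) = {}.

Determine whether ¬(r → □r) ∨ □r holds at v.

Yes

At v: ¬(r → □r) is true, □r is false, so ¬(r → □r) ∨ □r is true.
  At v: r → □r is false, so ¬(r → □r) is true.
    At v: r is true, □r is false, so r → □r is false.
      At v: □r requires r at every successor {u, w, y, t}.
        r fails at u, so □r is false at v.
  At v: □r requires r at every successor {u, w, y, t}.
    r fails at u, so □r is false at v.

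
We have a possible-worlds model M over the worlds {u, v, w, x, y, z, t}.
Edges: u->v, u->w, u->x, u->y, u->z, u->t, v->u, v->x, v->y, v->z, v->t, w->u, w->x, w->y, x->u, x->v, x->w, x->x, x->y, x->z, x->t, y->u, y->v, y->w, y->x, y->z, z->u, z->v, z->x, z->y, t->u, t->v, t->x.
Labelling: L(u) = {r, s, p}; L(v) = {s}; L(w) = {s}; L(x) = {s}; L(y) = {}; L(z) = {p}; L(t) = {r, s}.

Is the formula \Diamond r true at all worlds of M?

Yes

Let φ = \Diamond r. Evaluate φ at each world:
  u (successors {v, w, x, y, z, t}): φ is true.
  v (successors {u, x, y, z, t}): φ is true.
  w (successors {u, x, y}): φ is true.
  x (successors {u, v, w, x, y, z, t}): φ is true.
  y (successors {u, v, w, x, z}): φ is true.
  z (successors {u, v, x, y}): φ is true.
  t (successors {u, v, x}): φ is true.
For instance, at v:
  At v: \Diamond r requires r at some successor in {u, x, y, z, t}.
    r holds at u, so \Diamond r is true at v.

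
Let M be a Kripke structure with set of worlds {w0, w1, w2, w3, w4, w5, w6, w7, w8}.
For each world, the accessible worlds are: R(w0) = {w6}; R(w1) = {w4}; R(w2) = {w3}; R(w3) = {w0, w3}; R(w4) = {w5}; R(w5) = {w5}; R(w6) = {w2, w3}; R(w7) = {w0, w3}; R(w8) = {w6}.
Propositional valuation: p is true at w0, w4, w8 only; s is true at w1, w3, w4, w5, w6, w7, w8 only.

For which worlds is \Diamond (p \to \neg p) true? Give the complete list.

w0, w2, w3, w4, w5, w6, w7, w8

Let φ = \Diamond (p \to \neg p). Evaluate φ at each world:
  w0 (successors {w6}): φ is true.
  w1 (successors {w4}): φ is false.
  w2 (successors {w3}): φ is true.
  w3 (successors {w0, w3}): φ is true.
  w4 (successors {w5}): φ is true.
  w5 (successors {w5}): φ is true.
  w6 (successors {w2, w3}): φ is true.
  w7 (successors {w0, w3}): φ is true.
  w8 (successors {w6}): φ is true.
For instance, at w2:
  At w2: \Diamond (p \to \neg p) requires p \to \neg p at some successor in {w3}.
    p \to \neg p holds at w3, so \Diamond (p \to \neg p) is true at w2.
Satisfying worlds: {w0, w2, w3, w4, w5, w6, w7, w8}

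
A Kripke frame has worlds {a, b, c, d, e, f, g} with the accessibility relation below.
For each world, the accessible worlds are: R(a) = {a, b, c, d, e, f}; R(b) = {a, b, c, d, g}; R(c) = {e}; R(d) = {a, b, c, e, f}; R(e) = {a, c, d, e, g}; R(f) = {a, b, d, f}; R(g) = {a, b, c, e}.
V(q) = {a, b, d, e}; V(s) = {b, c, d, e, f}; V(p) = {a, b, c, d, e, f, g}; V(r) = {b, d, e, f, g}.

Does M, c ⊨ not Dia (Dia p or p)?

No

Recall that Dia ψ holds at a world iff ψ holds at some accessible world.
At c: Dia (Dia p or p) is true, so not Dia (Dia p or p) is false.
  At c: Dia (Dia p or p) requires Dia p or p at some successor in {e}.
    Dia p or p holds at e, so Dia (Dia p or p) is true at c.
      At e: Dia p is true, p is true, so Dia p or p is true.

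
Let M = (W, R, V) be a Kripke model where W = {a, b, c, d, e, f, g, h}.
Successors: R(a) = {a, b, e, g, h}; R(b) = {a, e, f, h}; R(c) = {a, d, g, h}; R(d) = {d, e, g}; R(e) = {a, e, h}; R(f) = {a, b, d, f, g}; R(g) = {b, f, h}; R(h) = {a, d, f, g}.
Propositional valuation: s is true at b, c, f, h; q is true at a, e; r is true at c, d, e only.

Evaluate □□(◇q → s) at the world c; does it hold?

No

Recall that □ψ holds at a world iff ψ holds at every accessible world, and ◇ψ holds iff ψ holds at some accessible world.
At c: □□(◇q → s) requires □(◇q → s) at every successor {a, d, g, h}.
  □(◇q → s) fails at a, so □□(◇q → s) is false at c.
    At a: □(◇q → s) requires ◇q → s at every successor {a, b, e, g, h}.
      ◇q → s fails at a, so □(◇q → s) is false at a.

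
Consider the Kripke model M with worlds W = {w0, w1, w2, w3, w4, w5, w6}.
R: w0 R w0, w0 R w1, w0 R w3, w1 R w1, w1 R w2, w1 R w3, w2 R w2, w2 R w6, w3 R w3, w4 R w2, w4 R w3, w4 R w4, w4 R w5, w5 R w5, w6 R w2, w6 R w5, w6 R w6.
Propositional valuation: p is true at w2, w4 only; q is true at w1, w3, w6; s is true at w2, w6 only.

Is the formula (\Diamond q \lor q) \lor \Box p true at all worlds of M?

No

Let φ = (\Diamond q \lor q) \lor \Box p. Evaluate φ at each world:
  w0 (successors {w0, w1, w3}): φ is true.
  w1 (successors {w1, w2, w3}): φ is true.
  w2 (successors {w2, w6}): φ is true.
  w3 (successors {w3}): φ is true.
  w4 (successors {w2, w3, w4, w5}): φ is true.
  w5 (successors {w5}): φ is false.
  w6 (successors {w2, w5, w6}): φ is true.
Detail at w5 (counterexample):
  At w5: \Diamond q \lor q is false, \Box p is false, so (\Diamond q \lor q) \lor \Box p is false.
    At w5: \Diamond q is false, q is false, so \Diamond q \lor q is false.
      At w5: \Diamond q requires q at some successor in {w5}.
        At w5: q is false.
      So \Diamond q is false at w5.
    At w5: \Box p requires p at every successor {w5}.
      p fails at w5, so \Box p is false at w5.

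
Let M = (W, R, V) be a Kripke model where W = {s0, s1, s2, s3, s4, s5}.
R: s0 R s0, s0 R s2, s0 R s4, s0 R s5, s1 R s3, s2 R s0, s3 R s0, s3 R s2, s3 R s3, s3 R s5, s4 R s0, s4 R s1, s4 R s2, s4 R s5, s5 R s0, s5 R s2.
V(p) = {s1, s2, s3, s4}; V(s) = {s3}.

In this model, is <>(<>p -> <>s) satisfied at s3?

Recall that <>ψ holds at a world iff ψ holds at some accessible world.
At s3: <>(<>p -> <>s) requires <>p -> <>s at some successor in {s0, s2, s3, s5}.
  <>p -> <>s holds at s2, so <>(<>p -> <>s) is true at s3.
    At s2: <>p is false, <>s is false, so <>p -> <>s is true.
      At s2: <>p requires p at some successor in {s0}.
        At s0: p is false.
      So <>p is false at s2.
      At s2: <>s requires s at some successor in {s0}.
        At s0: s is false.
      So <>s is false at s2.

Yes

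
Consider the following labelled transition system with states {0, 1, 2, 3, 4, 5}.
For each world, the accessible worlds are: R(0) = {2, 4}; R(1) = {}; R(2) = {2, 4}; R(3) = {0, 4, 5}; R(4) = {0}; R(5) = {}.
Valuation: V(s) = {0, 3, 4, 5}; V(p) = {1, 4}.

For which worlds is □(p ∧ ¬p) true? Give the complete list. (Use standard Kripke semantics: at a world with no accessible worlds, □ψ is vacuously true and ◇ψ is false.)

Recall that □ψ holds at a world iff ψ holds at every accessible world, and ◇ψ holds iff ψ holds at some accessible world.
Let φ = □(p ∧ ¬p). Evaluate φ at each world:
  0 (successors {2, 4}): φ is false.
  1 (successors ∅): φ is true.
  2 (successors {2, 4}): φ is false.
  3 (successors {0, 4, 5}): φ is false.
  4 (successors {0}): φ is false.
  5 (successors ∅): φ is true.
For instance, at 3:
  At 3: □(p ∧ ¬p) requires p ∧ ¬p at every successor {0, 4, 5}.
    p ∧ ¬p fails at 0, so □(p ∧ ¬p) is false at 3.
Satisfying worlds: {1, 5}

1, 5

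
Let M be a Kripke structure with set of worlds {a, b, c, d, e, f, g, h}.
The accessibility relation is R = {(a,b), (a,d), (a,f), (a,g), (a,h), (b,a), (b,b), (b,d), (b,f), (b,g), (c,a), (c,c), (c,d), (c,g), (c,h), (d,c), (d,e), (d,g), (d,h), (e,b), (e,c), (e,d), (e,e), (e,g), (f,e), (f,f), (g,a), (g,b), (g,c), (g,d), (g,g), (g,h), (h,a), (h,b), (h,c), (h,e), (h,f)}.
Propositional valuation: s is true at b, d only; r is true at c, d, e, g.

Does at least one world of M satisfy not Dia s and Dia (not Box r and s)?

Let φ = not Dia s and Dia (not Box r and s). Evaluate φ at each world:
  a (successors {b, d, f, g, h}): φ is false.
  b (successors {a, b, d, f, g}): φ is false.
  c (successors {a, c, d, g, h}): φ is false.
  d (successors {c, e, g, h}): φ is false.
  e (successors {b, c, d, e, g}): φ is false.
  f (successors {e, f}): φ is false.
  g (successors {a, b, c, d, g, h}): φ is false.
  h (successors {a, b, c, e, f}): φ is false.
For instance, at f:
  At f: not Dia s is true, Dia (not Box r and s) is false, so not Dia s and Dia (not Box r and s) is false.
    At f: Dia s is false, so not Dia s is true.
      At f: Dia s requires s at some successor in {e, f}.
        At e: s is false.
        At f: s is false.
      So Dia s is false at f.
    At f: Dia (not Box r and s) requires not Box r and s at some successor in {e, f}.
      At e: not Box r and s is false.
      At f: not Box r and s is false.
    So Dia (not Box r and s) is false at f.

No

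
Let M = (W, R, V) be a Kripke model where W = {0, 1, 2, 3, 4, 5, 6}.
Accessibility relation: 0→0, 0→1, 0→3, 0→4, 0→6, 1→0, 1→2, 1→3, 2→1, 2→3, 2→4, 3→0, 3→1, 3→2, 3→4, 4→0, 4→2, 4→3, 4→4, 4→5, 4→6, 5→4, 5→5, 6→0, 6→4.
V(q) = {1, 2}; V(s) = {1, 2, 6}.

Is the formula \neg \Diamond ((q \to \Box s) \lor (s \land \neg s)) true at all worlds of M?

No

Let φ = \neg \Diamond ((q \to \Box s) \lor (s \land \neg s)). Evaluate φ at each world:
  0 (successors {0, 1, 3, 4, 6}): φ is false.
  1 (successors {0, 2, 3}): φ is false.
  2 (successors {1, 3, 4}): φ is false.
  3 (successors {0, 1, 2, 4}): φ is false.
  4 (successors {0, 2, 3, 4, 5, 6}): φ is false.
  5 (successors {4, 5}): φ is false.
  6 (successors {0, 4}): φ is false.
Detail at 0 (counterexample):
  At 0: \Diamond ((q \to \Box s) \lor (s \land \neg s)) is true, so \neg \Diamond ((q \to \Box s) \lor (s \land \neg s)) is false.
    At 0: \Diamond ((q \to \Box s) \lor (s \land \neg s)) requires (q \to \Box s) \lor (s \land \neg s) at some successor in {0, 1, 3, 4, 6}.
      (q \to \Box s) \lor (s \land \neg s) holds at 0, so \Diamond ((q \to \Box s) \lor (s \land \neg s)) is true at 0.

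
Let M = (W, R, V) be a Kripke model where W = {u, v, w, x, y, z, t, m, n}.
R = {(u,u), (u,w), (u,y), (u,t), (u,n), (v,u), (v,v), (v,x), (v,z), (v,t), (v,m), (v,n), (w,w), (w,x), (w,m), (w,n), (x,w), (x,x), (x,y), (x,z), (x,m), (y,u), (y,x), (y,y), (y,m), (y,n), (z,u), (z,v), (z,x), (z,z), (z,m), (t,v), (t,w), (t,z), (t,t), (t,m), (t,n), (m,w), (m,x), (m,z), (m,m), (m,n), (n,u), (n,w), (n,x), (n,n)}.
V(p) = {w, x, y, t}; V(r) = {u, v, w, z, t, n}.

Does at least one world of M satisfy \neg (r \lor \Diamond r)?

Let φ = \neg (r \lor \Diamond r). Evaluate φ at each world:
  u (successors {u, w, y, t, n}): φ is false.
  v (successors {u, v, x, z, t, m, n}): φ is false.
  w (successors {w, x, m, n}): φ is false.
  x (successors {w, x, y, z, m}): φ is false.
  y (successors {u, x, y, m, n}): φ is false.
  z (successors {u, v, x, z, m}): φ is false.
  t (successors {v, w, z, t, m, n}): φ is false.
  m (successors {w, x, z, m, n}): φ is false.
  n (successors {u, w, x, n}): φ is false.
For instance, at z:
  At z: r \lor \Diamond r is true, so \neg (r \lor \Diamond r) is false.
    At z: r is true, \Diamond r is true, so r \lor \Diamond r is true.
      At z: \Diamond r requires r at some successor in {u, v, x, z, m}.
        r holds at u, so \Diamond r is true at z.

No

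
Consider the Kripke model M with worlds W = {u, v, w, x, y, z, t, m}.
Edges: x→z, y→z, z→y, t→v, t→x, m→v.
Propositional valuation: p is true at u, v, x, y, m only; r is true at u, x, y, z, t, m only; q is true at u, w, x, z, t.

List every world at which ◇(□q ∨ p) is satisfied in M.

z, t, m

Recall that □ψ holds at a world iff ψ holds at every accessible world, and ◇ψ holds iff ψ holds at some accessible world.
Let φ = ◇(□q ∨ p). Evaluate φ at each world:
  u (successors ∅): φ is false.
  v (successors ∅): φ is false.
  w (successors ∅): φ is false.
  x (successors {z}): φ is false.
  y (successors {z}): φ is false.
  z (successors {y}): φ is true.
  t (successors {v, x}): φ is true.
  m (successors {v}): φ is true.
For instance, at m:
  At m: ◇(□q ∨ p) requires □q ∨ p at some successor in {v}.
    □q ∨ p holds at v, so ◇(□q ∨ p) is true at m.
      At v: □q is true, p is true, so □q ∨ p is true.
Satisfying worlds: {z, t, m}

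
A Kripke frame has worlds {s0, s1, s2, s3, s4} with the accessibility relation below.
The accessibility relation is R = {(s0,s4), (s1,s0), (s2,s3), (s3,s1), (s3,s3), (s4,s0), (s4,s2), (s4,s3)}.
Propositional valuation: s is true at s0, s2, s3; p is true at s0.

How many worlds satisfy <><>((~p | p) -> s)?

Let φ = <><>((~p | p) -> s). Evaluate φ at each world:
  s0 (successors {s4}): φ is true.
  s1 (successors {s0}): φ is false.
  s2 (successors {s3}): φ is true.
  s3 (successors {s1, s3}): φ is true.
  s4 (successors {s0, s2, s3}): φ is true.
For instance, at s0:
  At s0: <><>((~p | p) -> s) requires <>((~p | p) -> s) at some successor in {s4}.
    <>((~p | p) -> s) holds at s4, so <><>((~p | p) -> s) is true at s0.
      At s4: <>((~p | p) -> s) requires (~p | p) -> s at some successor in {s0, s2, s3}.
        (~p | p) -> s holds at s0, so <>((~p | p) -> s) is true at s4.
Satisfying worlds: {s0, s2, s3, s4}

4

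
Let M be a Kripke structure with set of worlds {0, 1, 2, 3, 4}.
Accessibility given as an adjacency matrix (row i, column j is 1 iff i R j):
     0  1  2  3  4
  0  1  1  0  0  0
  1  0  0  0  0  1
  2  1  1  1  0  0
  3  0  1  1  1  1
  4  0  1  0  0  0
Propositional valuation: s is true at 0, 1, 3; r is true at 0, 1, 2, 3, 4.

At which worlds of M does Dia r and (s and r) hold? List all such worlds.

Let φ = Dia r and (s and r). Evaluate φ at each world:
  0 (successors {0, 1}): φ is true.
  1 (successors {4}): φ is true.
  2 (successors {0, 1, 2}): φ is false.
  3 (successors {1, 2, 3, 4}): φ is true.
  4 (successors {1}): φ is false.
For instance, at 4:
  At 4: Dia r is true, s and r is false, so Dia r and (s and r) is false.
    At 4: Dia r requires r at some successor in {1}.
      r holds at 1, so Dia r is true at 4.
Satisfying worlds: {0, 1, 3}

0, 1, 3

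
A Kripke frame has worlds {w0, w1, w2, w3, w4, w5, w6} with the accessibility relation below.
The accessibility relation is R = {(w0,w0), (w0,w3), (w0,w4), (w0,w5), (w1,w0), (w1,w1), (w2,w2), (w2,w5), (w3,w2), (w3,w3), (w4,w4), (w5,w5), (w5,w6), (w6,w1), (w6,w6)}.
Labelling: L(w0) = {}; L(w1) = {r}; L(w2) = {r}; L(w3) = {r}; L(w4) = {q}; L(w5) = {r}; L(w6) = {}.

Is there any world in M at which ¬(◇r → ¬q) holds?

No

Recall that ◇ψ holds at a world iff ψ holds at some accessible world.
Let φ = ¬(◇r → ¬q). Evaluate φ at each world:
  w0 (successors {w0, w3, w4, w5}): φ is false.
  w1 (successors {w0, w1}): φ is false.
  w2 (successors {w2, w5}): φ is false.
  w3 (successors {w2, w3}): φ is false.
  w4 (successors {w4}): φ is false.
  w5 (successors {w5, w6}): φ is false.
  w6 (successors {w1, w6}): φ is false.
For instance, at w2:
  At w2: ◇r → ¬q is true, so ¬(◇r → ¬q) is false.
    At w2: ◇r is true, ¬q is true, so ◇r → ¬q is true.
      At w2: ◇r requires r at some successor in {w2, w5}.
        r holds at w2, so ◇r is true at w2.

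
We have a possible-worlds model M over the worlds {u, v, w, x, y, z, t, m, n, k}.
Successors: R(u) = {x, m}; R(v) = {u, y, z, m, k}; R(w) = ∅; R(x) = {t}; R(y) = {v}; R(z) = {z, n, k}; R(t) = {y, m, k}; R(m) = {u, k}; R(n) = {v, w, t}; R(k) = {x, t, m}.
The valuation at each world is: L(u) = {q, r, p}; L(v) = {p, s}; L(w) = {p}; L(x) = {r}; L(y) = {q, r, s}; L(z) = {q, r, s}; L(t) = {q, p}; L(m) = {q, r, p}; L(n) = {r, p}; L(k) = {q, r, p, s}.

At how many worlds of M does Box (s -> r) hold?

Let φ = Box (s -> r). Evaluate φ at each world:
  u (successors {x, m}): φ is true.
  v (successors {u, y, z, m, k}): φ is true.
  w (successors ∅): φ is true.
  x (successors {t}): φ is true.
  y (successors {v}): φ is false.
  z (successors {z, n, k}): φ is true.
  t (successors {y, m, k}): φ is true.
  m (successors {u, k}): φ is true.
  n (successors {v, w, t}): φ is false.
  k (successors {x, t, m}): φ is true.
For instance, at y:
  At y: Box (s -> r) requires s -> r at every successor {v}.
    s -> r fails at v, so Box (s -> r) is false at y.
Satisfying worlds: {u, v, w, x, z, t, m, k}

8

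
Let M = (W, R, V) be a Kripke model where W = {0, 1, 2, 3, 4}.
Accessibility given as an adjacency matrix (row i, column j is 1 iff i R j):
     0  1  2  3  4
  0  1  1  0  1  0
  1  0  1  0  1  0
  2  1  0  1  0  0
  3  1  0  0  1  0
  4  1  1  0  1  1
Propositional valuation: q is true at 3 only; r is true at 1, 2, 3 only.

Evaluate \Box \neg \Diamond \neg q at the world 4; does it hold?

No

At 4: \Box \neg \Diamond \neg q requires \neg \Diamond \neg q at every successor {0, 1, 3, 4}.
  \neg \Diamond \neg q fails at 0, so \Box \neg \Diamond \neg q is false at 4.
    At 0: \Diamond \neg q is true, so \neg \Diamond \neg q is false.
      At 0: \Diamond \neg q requires \neg q at some successor in {0, 1, 3}.
        \neg q holds at 0, so \Diamond \neg q is true at 0.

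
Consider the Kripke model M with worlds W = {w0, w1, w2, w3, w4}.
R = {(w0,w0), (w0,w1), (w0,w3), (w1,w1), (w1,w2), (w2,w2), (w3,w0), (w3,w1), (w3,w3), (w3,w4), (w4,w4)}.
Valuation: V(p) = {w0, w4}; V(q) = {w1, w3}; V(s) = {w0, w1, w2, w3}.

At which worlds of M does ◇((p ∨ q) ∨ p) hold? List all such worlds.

Recall that ◇ψ holds at a world iff ψ holds at some accessible world.
Let φ = ◇((p ∨ q) ∨ p). Evaluate φ at each world:
  w0 (successors {w0, w1, w3}): φ is true.
  w1 (successors {w1, w2}): φ is true.
  w2 (successors {w2}): φ is false.
  w3 (successors {w0, w1, w3, w4}): φ is true.
  w4 (successors {w4}): φ is true.
For instance, at w0:
  At w0: ◇((p ∨ q) ∨ p) requires (p ∨ q) ∨ p at some successor in {w0, w1, w3}.
    (p ∨ q) ∨ p holds at w0, so ◇((p ∨ q) ∨ p) is true at w0.
Satisfying worlds: {w0, w1, w3, w4}

w0, w1, w3, w4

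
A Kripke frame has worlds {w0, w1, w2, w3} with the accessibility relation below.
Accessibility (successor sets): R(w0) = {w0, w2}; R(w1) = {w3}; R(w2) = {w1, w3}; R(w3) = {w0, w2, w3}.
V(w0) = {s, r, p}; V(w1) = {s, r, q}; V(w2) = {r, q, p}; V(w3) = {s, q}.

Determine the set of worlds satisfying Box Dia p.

w1

Recall that Box ψ holds at a world iff ψ holds at every accessible world, and Dia ψ holds iff ψ holds at some accessible world.
Let φ = Box Dia p. Evaluate φ at each world:
  w0 (successors {w0, w2}): φ is false.
  w1 (successors {w3}): φ is true.
  w2 (successors {w1, w3}): φ is false.
  w3 (successors {w0, w2, w3}): φ is false.
For instance, at w2:
  At w2: Box Dia p requires Dia p at every successor {w1, w3}.
    Dia p fails at w1, so Box Dia p is false at w2.
      At w1: Dia p requires p at some successor in {w3}.
        At w3: p is false.
      So Dia p is false at w1.
Satisfying worlds: {w1}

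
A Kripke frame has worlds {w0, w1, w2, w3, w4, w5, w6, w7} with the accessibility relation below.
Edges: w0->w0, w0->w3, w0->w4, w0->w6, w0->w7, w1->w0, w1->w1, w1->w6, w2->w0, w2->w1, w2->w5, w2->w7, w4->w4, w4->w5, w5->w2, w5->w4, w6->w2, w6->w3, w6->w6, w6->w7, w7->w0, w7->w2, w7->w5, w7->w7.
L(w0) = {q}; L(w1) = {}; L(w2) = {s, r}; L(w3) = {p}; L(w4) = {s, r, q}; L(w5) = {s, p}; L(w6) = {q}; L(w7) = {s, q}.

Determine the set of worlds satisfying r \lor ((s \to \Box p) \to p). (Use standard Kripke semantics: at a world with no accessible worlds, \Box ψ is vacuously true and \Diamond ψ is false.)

Let φ = r \lor ((s \to \Box p) \to p). Evaluate φ at each world:
  w0 (successors {w0, w3, w4, w6, w7}): φ is false.
  w1 (successors {w0, w1, w6}): φ is false.
  w2 (successors {w0, w1, w5, w7}): φ is true.
  w3 (successors ∅): φ is true.
  w4 (successors {w4, w5}): φ is true.
  w5 (successors {w2, w4}): φ is true.
  w6 (successors {w2, w3, w6, w7}): φ is false.
  w7 (successors {w0, w2, w5, w7}): φ is true.
For instance, at w1:
  At w1: r is false, (s \to \Box p) \to p is false, so r \lor ((s \to \Box p) \to p) is false.
    At w1: s \to \Box p is true, p is false, so (s \to \Box p) \to p is false.
      At w1: s is false, \Box p is false, so s \to \Box p is true.
Satisfying worlds: {w2, w3, w4, w5, w7}

w2, w3, w4, w5, w7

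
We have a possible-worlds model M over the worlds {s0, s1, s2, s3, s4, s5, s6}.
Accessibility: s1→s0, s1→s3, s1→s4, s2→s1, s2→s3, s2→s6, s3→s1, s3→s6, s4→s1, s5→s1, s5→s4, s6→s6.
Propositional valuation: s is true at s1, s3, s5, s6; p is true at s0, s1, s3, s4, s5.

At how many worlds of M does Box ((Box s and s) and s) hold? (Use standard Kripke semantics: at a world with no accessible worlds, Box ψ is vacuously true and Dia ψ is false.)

2

Recall that Box ψ holds at a world iff ψ holds at every accessible world, and Dia ψ holds iff ψ holds at some accessible world.
Let φ = Box ((Box s and s) and s). Evaluate φ at each world:
  s0 (successors ∅): φ is true.
  s1 (successors {s0, s3, s4}): φ is false.
  s2 (successors {s1, s3, s6}): φ is false.
  s3 (successors {s1, s6}): φ is false.
  s4 (successors {s1}): φ is false.
  s5 (successors {s1, s4}): φ is false.
  s6 (successors {s6}): φ is true.
For instance, at s1:
  At s1: Box ((Box s and s) and s) requires (Box s and s) and s at every successor {s0, s3, s4}.
    (Box s and s) and s fails at s0, so Box ((Box s and s) and s) is false at s1.
      At s0: Box s and s is false, s is false, so (Box s and s) and s is false.
Satisfying worlds: {s0, s6}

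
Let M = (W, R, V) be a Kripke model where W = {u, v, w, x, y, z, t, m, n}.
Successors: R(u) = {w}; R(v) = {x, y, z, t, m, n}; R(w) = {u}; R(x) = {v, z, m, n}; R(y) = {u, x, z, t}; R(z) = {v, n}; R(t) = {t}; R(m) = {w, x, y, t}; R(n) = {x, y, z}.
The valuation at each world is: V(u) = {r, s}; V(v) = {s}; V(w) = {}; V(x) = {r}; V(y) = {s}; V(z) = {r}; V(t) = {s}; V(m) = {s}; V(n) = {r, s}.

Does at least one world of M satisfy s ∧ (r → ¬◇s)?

Recall that ◇ψ holds at a world iff ψ holds at some accessible world.
Let φ = s ∧ (r → ¬◇s). Evaluate φ at each world:
  u (successors {w}): φ is true.
  v (successors {x, y, z, t, m, n}): φ is true.
  w (successors {u}): φ is false.
  x (successors {v, z, m, n}): φ is false.
  y (successors {u, x, z, t}): φ is true.
  z (successors {v, n}): φ is false.
  t (successors {t}): φ is true.
  m (successors {w, x, y, t}): φ is true.
  n (successors {x, y, z}): φ is false.
Detail at u (witness):
  At u: s is true, r → ¬◇s is true, so s ∧ (r → ¬◇s) is true.
    At u: r is true, ¬◇s is true, so r → ¬◇s is true.
      At u: ◇s is false, so ¬◇s is true.

Yes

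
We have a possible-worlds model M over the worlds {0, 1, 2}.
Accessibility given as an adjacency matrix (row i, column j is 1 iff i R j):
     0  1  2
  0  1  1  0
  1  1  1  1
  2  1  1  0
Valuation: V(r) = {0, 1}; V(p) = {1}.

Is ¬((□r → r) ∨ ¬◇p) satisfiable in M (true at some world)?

Yes

Recall that □ψ holds at a world iff ψ holds at every accessible world, and ◇ψ holds iff ψ holds at some accessible world.
Let φ = ¬((□r → r) ∨ ¬◇p). Evaluate φ at each world:
  0 (successors {0, 1}): φ is false.
  1 (successors {0, 1, 2}): φ is false.
  2 (successors {0, 1}): φ is true.
Detail at 2 (witness):
  At 2: (□r → r) ∨ ¬◇p is false, so ¬((□r → r) ∨ ¬◇p) is true.
    At 2: □r → r is false, ¬◇p is false, so (□r → r) ∨ ¬◇p is false.
      At 2: □r is true, r is false, so □r → r is false.
      At 2: ◇p is true, so ¬◇p is false.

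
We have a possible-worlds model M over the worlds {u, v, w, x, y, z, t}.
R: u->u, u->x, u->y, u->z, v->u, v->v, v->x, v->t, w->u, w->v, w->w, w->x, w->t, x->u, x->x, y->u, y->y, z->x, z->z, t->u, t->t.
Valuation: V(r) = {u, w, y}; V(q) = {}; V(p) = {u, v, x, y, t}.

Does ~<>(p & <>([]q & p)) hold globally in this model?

Let φ = ~<>(p & <>([]q & p)). Evaluate φ at each world:
  u (successors {u, x, y, z}): φ is true.
  v (successors {u, v, x, t}): φ is true.
  w (successors {u, v, w, x, t}): φ is true.
  x (successors {u, x}): φ is true.
  y (successors {u, y}): φ is true.
  z (successors {x, z}): φ is true.
  t (successors {u, t}): φ is true.
For instance, at x:
  At x: <>(p & <>([]q & p)) is false, so ~<>(p & <>([]q & p)) is true.
    At x: <>(p & <>([]q & p)) requires p & <>([]q & p) at some successor in {u, x}.
      At u: p & <>([]q & p) is false.
      At x: p & <>([]q & p) is false.
    So <>(p & <>([]q & p)) is false at x.

Yes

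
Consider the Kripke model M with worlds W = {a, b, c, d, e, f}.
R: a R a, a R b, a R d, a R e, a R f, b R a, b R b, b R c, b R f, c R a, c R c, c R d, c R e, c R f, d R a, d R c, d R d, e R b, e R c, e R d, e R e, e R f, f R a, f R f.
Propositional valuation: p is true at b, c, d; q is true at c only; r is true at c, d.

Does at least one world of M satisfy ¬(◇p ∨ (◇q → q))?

No

Let φ = ¬(◇p ∨ (◇q → q)). Evaluate φ at each world:
  a (successors {a, b, d, e, f}): φ is false.
  b (successors {a, b, c, f}): φ is false.
  c (successors {a, c, d, e, f}): φ is false.
  d (successors {a, c, d}): φ is false.
  e (successors {b, c, d, e, f}): φ is false.
  f (successors {a, f}): φ is false.
For instance, at f:
  At f: ◇p ∨ (◇q → q) is true, so ¬(◇p ∨ (◇q → q)) is false.
    At f: ◇p is false, ◇q → q is true, so ◇p ∨ (◇q → q) is true.
      At f: ◇p requires p at some successor in {a, f}.
        At a: p is false.
        At f: p is false.
      So ◇p is false at f.
      At f: ◇q is false, q is false, so ◇q → q is true.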